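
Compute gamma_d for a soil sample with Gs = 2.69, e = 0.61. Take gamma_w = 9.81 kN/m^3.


Using gamma_d = Gs * gamma_w / (1 + e)
gamma_d = 2.69 * 9.81 / (1 + 0.61)
gamma_d = 2.69 * 9.81 / 1.61
gamma_d = 16.391 kN/m^3


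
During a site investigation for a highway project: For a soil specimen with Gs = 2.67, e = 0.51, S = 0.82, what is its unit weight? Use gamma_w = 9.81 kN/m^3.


Result: 20.063 kN/m^3

Derivation:
Using gamma = gamma_w * (Gs + S*e) / (1 + e)
Numerator: Gs + S*e = 2.67 + 0.82*0.51 = 3.0882
Denominator: 1 + e = 1 + 0.51 = 1.51
gamma = 9.81 * 3.0882 / 1.51
gamma = 20.063 kN/m^3


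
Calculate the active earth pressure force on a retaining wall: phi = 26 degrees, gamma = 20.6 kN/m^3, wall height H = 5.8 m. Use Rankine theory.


Result: 135.29 kN/m

Derivation:
Compute active earth pressure coefficient:
Ka = tan^2(45 - phi/2) = tan^2(32.0) = 0.390462
Compute active force:
Pa = 0.5 * Ka * gamma * H^2
Pa = 0.5 * 0.390462 * 20.6 * 5.8^2
Pa = 135.29 kN/m


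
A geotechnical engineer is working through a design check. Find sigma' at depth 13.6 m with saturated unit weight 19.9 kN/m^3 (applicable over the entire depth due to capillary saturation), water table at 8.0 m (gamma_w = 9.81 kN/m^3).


Total stress = gamma_sat * depth
sigma = 19.9 * 13.6 = 270.64 kPa
Pore water pressure u = gamma_w * (depth - d_wt)
u = 9.81 * (13.6 - 8.0) = 54.936 kPa
Effective stress = sigma - u
sigma' = 270.64 - 54.936 = 215.7 kPa


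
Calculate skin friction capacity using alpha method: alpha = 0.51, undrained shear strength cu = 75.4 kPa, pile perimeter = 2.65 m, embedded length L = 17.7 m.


Using Qs = alpha * cu * perimeter * L
Qs = 0.51 * 75.4 * 2.65 * 17.7
Qs = 1803.68 kN


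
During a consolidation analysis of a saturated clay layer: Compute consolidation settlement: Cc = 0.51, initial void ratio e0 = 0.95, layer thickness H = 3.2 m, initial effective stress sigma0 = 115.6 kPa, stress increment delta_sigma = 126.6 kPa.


Result: 0.2688 m

Derivation:
Using Sc = Cc * H / (1 + e0) * log10((sigma0 + delta_sigma) / sigma0)
Stress ratio = (115.6 + 126.6) / 115.6 = 2.09516
log10(2.09516) = 0.321216
Cc * H / (1 + e0) = 0.51 * 3.2 / (1 + 0.95) = 0.836923
Sc = 0.836923 * 0.321216
Sc = 0.2688 m


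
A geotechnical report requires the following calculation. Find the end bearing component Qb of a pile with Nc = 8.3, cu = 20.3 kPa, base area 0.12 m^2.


Result: 20.22 kN

Derivation:
Using Qb = Nc * cu * Ab
Qb = 8.3 * 20.3 * 0.12
Qb = 20.22 kN


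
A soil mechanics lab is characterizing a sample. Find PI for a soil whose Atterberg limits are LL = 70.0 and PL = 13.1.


Using PI = LL - PL
PI = 70.0 - 13.1
PI = 56.9


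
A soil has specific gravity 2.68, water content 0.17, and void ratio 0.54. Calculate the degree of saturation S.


Using S = Gs * w / e
S = 2.68 * 0.17 / 0.54
S = 0.8437


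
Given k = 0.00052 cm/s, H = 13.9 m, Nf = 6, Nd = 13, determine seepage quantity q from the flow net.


Convert k to m/s for unit consistency with H:
k = 0.00052 cm/s = 0.00052 / 100 m/s = 5.2e-06 m/s
Using q = k * H * Nf / Nd
Nf / Nd = 6 / 13 = 0.4615
q = 5.2e-06 * 13.9 * 0.4615
q = 3.336e-05 m^3/s per m


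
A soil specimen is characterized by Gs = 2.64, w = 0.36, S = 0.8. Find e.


Using the relation e = Gs * w / S
e = 2.64 * 0.36 / 0.8
e = 1.188


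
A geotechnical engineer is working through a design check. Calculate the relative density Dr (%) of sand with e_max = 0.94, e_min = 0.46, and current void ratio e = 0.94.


Result: 0.0 %

Derivation:
Using Dr = (e_max - e) / (e_max - e_min) * 100
e_max - e = 0.94 - 0.94 = 0.0
e_max - e_min = 0.94 - 0.46 = 0.48
Dr = 0.0 / 0.48 * 100
Dr = 0.0 %


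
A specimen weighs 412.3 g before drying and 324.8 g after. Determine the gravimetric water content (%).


Using w = (m_wet - m_dry) / m_dry * 100
m_wet - m_dry = 412.3 - 324.8 = 87.5 g
w = 87.5 / 324.8 * 100
w = 26.94 %


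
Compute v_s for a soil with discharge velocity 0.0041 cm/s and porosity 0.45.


Using v_s = v_d / n
v_s = 0.0041 / 0.45
v_s = 0.00911 cm/s


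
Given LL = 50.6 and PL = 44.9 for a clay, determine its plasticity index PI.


Using PI = LL - PL
PI = 50.6 - 44.9
PI = 5.7


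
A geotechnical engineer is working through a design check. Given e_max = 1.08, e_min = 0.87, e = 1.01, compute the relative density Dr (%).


Using Dr = (e_max - e) / (e_max - e_min) * 100
e_max - e = 1.08 - 1.01 = 0.07
e_max - e_min = 1.08 - 0.87 = 0.21
Dr = 0.07 / 0.21 * 100
Dr = 33.33 %


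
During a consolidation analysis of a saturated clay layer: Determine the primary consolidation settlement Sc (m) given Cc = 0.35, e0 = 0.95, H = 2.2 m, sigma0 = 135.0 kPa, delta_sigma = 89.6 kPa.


Using Sc = Cc * H / (1 + e0) * log10((sigma0 + delta_sigma) / sigma0)
Stress ratio = (135.0 + 89.6) / 135.0 = 1.6637
log10(1.6637) = 0.221076
Cc * H / (1 + e0) = 0.35 * 2.2 / (1 + 0.95) = 0.394872
Sc = 0.394872 * 0.221076
Sc = 0.0873 m


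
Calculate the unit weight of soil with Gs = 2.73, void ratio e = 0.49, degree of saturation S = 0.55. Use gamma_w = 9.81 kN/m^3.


Using gamma = gamma_w * (Gs + S*e) / (1 + e)
Numerator: Gs + S*e = 2.73 + 0.55*0.49 = 2.9995
Denominator: 1 + e = 1 + 0.49 = 1.49
gamma = 9.81 * 2.9995 / 1.49
gamma = 19.748 kN/m^3


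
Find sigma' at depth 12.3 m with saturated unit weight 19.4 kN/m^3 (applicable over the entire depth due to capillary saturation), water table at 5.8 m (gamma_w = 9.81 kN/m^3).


Total stress = gamma_sat * depth
sigma = 19.4 * 12.3 = 238.62 kPa
Pore water pressure u = gamma_w * (depth - d_wt)
u = 9.81 * (12.3 - 5.8) = 63.765 kPa
Effective stress = sigma - u
sigma' = 238.62 - 63.765 = 174.86 kPa


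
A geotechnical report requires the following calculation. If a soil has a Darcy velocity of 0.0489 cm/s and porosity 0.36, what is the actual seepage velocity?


Result: 0.13583 cm/s

Derivation:
Using v_s = v_d / n
v_s = 0.0489 / 0.36
v_s = 0.13583 cm/s


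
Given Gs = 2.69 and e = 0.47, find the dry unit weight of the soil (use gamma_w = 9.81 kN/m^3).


Result: 17.952 kN/m^3

Derivation:
Using gamma_d = Gs * gamma_w / (1 + e)
gamma_d = 2.69 * 9.81 / (1 + 0.47)
gamma_d = 2.69 * 9.81 / 1.47
gamma_d = 17.952 kN/m^3


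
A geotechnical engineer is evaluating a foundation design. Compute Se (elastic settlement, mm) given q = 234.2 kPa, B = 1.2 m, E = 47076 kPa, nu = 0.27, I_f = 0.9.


Using Se = q * B * (1 - nu^2) * I_f / E
1 - nu^2 = 1 - 0.27^2 = 0.9271
Se = 234.2 * 1.2 * 0.9271 * 0.9 / 47076
Se = 0.004981 m
Convert to mm: Se = 0.004981 * 1000 = 4.981 mm


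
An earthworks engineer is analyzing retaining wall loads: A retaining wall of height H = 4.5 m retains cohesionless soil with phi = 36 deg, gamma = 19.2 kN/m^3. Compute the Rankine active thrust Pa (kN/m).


Result: 50.47 kN/m

Derivation:
Compute active earth pressure coefficient:
Ka = tan^2(45 - phi/2) = tan^2(27.0) = 0.259616
Compute active force:
Pa = 0.5 * Ka * gamma * H^2
Pa = 0.5 * 0.259616 * 19.2 * 4.5^2
Pa = 50.47 kN/m


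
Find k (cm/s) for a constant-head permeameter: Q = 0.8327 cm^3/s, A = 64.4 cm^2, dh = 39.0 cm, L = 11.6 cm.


Result: 0.003846 cm/s

Derivation:
Compute hydraulic gradient:
i = dh / L = 39.0 / 11.6 = 3.36207
Then apply Darcy's law:
k = Q / (A * i)
k = 0.8327 / (64.4 * 3.36207)
k = 0.8327 / 216.517
k = 0.003846 cm/s


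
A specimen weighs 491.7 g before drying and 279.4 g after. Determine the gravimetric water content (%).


Result: 75.98 %

Derivation:
Using w = (m_wet - m_dry) / m_dry * 100
m_wet - m_dry = 491.7 - 279.4 = 212.3 g
w = 212.3 / 279.4 * 100
w = 75.98 %


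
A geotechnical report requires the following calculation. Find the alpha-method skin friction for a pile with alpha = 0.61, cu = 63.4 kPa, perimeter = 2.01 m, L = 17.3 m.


Using Qs = alpha * cu * perimeter * L
Qs = 0.61 * 63.4 * 2.01 * 17.3
Qs = 1344.81 kN


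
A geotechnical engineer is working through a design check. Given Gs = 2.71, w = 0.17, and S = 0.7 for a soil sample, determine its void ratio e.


Using the relation e = Gs * w / S
e = 2.71 * 0.17 / 0.7
e = 0.6581


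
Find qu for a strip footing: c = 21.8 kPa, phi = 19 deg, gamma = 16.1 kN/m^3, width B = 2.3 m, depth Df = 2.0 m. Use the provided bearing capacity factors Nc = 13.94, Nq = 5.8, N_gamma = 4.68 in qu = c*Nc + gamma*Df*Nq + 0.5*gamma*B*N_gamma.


Result: 577.3 kPa

Derivation:
Compute qu = c*Nc + gamma*Df*Nq + 0.5*gamma*B*N_gamma
Term 1: 21.8 * 13.94 = 303.892
Term 2: 16.1 * 2.0 * 5.8 = 186.76
Term 3: 0.5 * 16.1 * 2.3 * 4.68 = 86.6502
qu = 303.892 + 186.76 + 86.6502
qu = 577.3 kPa


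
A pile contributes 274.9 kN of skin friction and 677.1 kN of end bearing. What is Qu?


Result: 952.0 kN

Derivation:
Using Qu = Qf + Qb
Qu = 274.9 + 677.1
Qu = 952.0 kN


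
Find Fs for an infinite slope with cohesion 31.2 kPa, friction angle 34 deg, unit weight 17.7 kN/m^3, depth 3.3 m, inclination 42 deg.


Result: 1.823

Derivation:
Using Fs = c / (gamma*H*sin(beta)*cos(beta)) + tan(phi)/tan(beta)
Cohesion contribution = 31.2 / (17.7*3.3*sin(42)*cos(42))
Cohesion contribution = 1.07419
Friction contribution = tan(34)/tan(42) = 0.749118
Fs = 1.07419 + 0.749118
Fs = 1.823


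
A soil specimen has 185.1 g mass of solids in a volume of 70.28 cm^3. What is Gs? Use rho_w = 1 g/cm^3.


Result: 2.634

Derivation:
Using Gs = m_s / (V_s * rho_w)
Since rho_w = 1 g/cm^3:
Gs = 185.1 / 70.28
Gs = 2.634


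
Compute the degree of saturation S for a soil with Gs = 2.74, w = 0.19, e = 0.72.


Using S = Gs * w / e
S = 2.74 * 0.19 / 0.72
S = 0.7231


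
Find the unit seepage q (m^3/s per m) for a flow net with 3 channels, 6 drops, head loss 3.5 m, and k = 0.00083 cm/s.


Convert k to m/s for unit consistency with H:
k = 0.00083 cm/s = 0.00083 / 100 m/s = 8.3e-06 m/s
Using q = k * H * Nf / Nd
Nf / Nd = 3 / 6 = 0.5
q = 8.3e-06 * 3.5 * 0.5
q = 1.453e-05 m^3/s per m


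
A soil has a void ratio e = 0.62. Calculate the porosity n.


Result: 0.3827

Derivation:
Using the relation n = e / (1 + e)
n = 0.62 / (1 + 0.62)
n = 0.62 / 1.62
n = 0.3827


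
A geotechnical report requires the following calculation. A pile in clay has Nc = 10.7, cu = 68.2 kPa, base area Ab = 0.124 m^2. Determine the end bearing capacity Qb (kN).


Using Qb = Nc * cu * Ab
Qb = 10.7 * 68.2 * 0.124
Qb = 90.49 kN


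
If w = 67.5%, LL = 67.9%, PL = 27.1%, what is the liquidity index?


Result: 0.99

Derivation:
First compute the plasticity index:
PI = LL - PL = 67.9 - 27.1 = 40.8
Then compute the liquidity index:
LI = (w - PL) / PI
LI = (67.5 - 27.1) / 40.8
LI = 0.99


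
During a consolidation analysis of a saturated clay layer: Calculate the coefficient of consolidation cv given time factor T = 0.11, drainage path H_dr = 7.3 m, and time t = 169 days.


Using cv = T * H_dr^2 / t
H_dr^2 = 7.3^2 = 53.29
cv = 0.11 * 53.29 / 169
cv = 0.03469 m^2/day


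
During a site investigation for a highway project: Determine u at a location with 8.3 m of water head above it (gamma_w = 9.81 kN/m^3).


Using u = gamma_w * h_w
u = 9.81 * 8.3
u = 81.42 kPa


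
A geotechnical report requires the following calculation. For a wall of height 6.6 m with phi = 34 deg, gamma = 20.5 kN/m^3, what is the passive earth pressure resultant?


Compute passive earth pressure coefficient:
Kp = tan^2(45 + phi/2) = tan^2(62.0) = 3.537132
Compute passive force:
Pp = 0.5 * Kp * gamma * H^2
Pp = 0.5 * 3.537132 * 20.5 * 6.6^2
Pp = 1579.29 kN/m


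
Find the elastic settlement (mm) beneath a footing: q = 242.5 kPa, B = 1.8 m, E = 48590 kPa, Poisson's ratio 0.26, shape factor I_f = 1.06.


Using Se = q * B * (1 - nu^2) * I_f / E
1 - nu^2 = 1 - 0.26^2 = 0.9324
Se = 242.5 * 1.8 * 0.9324 * 1.06 / 48590
Se = 0.008879 m
Convert to mm: Se = 0.008879 * 1000 = 8.879 mm


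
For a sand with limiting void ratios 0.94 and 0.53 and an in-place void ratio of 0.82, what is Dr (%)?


Using Dr = (e_max - e) / (e_max - e_min) * 100
e_max - e = 0.94 - 0.82 = 0.12
e_max - e_min = 0.94 - 0.53 = 0.41
Dr = 0.12 / 0.41 * 100
Dr = 29.27 %


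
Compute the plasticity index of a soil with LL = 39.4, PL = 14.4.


Using PI = LL - PL
PI = 39.4 - 14.4
PI = 25.0


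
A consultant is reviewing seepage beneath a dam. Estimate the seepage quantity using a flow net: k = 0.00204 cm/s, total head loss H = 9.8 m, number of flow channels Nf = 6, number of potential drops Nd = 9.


Result: 0.0001333 m^3/s per m

Derivation:
Convert k to m/s for unit consistency with H:
k = 0.00204 cm/s = 0.00204 / 100 m/s = 2.04e-05 m/s
Using q = k * H * Nf / Nd
Nf / Nd = 6 / 9 = 0.6667
q = 2.04e-05 * 9.8 * 0.6667
q = 0.0001333 m^3/s per m


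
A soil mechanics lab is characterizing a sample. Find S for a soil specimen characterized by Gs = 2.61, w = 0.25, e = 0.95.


Using S = Gs * w / e
S = 2.61 * 0.25 / 0.95
S = 0.6868


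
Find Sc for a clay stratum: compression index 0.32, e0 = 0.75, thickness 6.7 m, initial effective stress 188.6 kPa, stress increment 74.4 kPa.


Using Sc = Cc * H / (1 + e0) * log10((sigma0 + delta_sigma) / sigma0)
Stress ratio = (188.6 + 74.4) / 188.6 = 1.39449
log10(1.39449) = 0.144414
Cc * H / (1 + e0) = 0.32 * 6.7 / (1 + 0.75) = 1.22514
Sc = 1.22514 * 0.144414
Sc = 0.1769 m


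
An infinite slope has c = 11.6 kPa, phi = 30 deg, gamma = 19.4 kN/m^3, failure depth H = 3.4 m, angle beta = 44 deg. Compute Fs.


Using Fs = c / (gamma*H*sin(beta)*cos(beta)) + tan(phi)/tan(beta)
Cohesion contribution = 11.6 / (19.4*3.4*sin(44)*cos(44))
Cohesion contribution = 0.351943
Friction contribution = tan(30)/tan(44) = 0.597864
Fs = 0.351943 + 0.597864
Fs = 0.95


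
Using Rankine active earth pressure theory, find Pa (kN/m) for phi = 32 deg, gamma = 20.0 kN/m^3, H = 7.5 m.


Result: 172.83 kN/m

Derivation:
Compute active earth pressure coefficient:
Ka = tan^2(45 - phi/2) = tan^2(29.0) = 0.307259
Compute active force:
Pa = 0.5 * Ka * gamma * H^2
Pa = 0.5 * 0.307259 * 20.0 * 7.5^2
Pa = 172.83 kN/m


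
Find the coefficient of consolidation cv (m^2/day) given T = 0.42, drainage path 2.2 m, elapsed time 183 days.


Result: 0.01111 m^2/day

Derivation:
Using cv = T * H_dr^2 / t
H_dr^2 = 2.2^2 = 4.84
cv = 0.42 * 4.84 / 183
cv = 0.01111 m^2/day


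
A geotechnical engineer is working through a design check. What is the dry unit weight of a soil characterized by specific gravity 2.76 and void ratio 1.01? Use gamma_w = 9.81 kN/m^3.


Result: 13.47 kN/m^3

Derivation:
Using gamma_d = Gs * gamma_w / (1 + e)
gamma_d = 2.76 * 9.81 / (1 + 1.01)
gamma_d = 2.76 * 9.81 / 2.01
gamma_d = 13.47 kN/m^3


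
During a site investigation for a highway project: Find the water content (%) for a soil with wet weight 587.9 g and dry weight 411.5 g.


Using w = (m_wet - m_dry) / m_dry * 100
m_wet - m_dry = 587.9 - 411.5 = 176.4 g
w = 176.4 / 411.5 * 100
w = 42.87 %


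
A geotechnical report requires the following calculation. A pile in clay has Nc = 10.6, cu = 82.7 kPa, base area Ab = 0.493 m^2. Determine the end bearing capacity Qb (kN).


Using Qb = Nc * cu * Ab
Qb = 10.6 * 82.7 * 0.493
Qb = 432.17 kN


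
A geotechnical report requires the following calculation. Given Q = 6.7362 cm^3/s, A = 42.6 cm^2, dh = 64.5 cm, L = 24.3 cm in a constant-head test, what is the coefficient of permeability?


Compute hydraulic gradient:
i = dh / L = 64.5 / 24.3 = 2.65432
Then apply Darcy's law:
k = Q / (A * i)
k = 6.7362 / (42.6 * 2.65432)
k = 6.7362 / 113.074
k = 0.059573 cm/s


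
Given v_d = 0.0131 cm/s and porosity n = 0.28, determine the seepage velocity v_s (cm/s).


Using v_s = v_d / n
v_s = 0.0131 / 0.28
v_s = 0.04679 cm/s


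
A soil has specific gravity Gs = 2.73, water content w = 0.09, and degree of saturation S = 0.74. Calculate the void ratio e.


Result: 0.332

Derivation:
Using the relation e = Gs * w / S
e = 2.73 * 0.09 / 0.74
e = 0.332


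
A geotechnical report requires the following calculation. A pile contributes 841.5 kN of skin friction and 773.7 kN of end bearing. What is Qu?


Using Qu = Qf + Qb
Qu = 841.5 + 773.7
Qu = 1615.2 kN


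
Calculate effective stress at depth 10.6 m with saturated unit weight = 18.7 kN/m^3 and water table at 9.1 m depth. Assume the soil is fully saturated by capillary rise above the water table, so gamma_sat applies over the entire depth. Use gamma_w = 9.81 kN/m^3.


Total stress = gamma_sat * depth
sigma = 18.7 * 10.6 = 198.22 kPa
Pore water pressure u = gamma_w * (depth - d_wt)
u = 9.81 * (10.6 - 9.1) = 14.715 kPa
Effective stress = sigma - u
sigma' = 198.22 - 14.715 = 183.51 kPa


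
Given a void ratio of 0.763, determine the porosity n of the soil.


Using the relation n = e / (1 + e)
n = 0.763 / (1 + 0.763)
n = 0.763 / 1.763
n = 0.4328


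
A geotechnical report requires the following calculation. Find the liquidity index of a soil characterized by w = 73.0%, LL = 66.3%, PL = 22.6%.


Result: 1.153

Derivation:
First compute the plasticity index:
PI = LL - PL = 66.3 - 22.6 = 43.7
Then compute the liquidity index:
LI = (w - PL) / PI
LI = (73.0 - 22.6) / 43.7
LI = 1.153


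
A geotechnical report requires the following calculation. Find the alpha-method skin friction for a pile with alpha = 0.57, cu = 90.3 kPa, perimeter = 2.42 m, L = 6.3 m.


Result: 784.73 kN

Derivation:
Using Qs = alpha * cu * perimeter * L
Qs = 0.57 * 90.3 * 2.42 * 6.3
Qs = 784.73 kN


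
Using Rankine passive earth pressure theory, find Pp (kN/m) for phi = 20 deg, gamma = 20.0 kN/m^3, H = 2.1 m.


Compute passive earth pressure coefficient:
Kp = tan^2(45 + phi/2) = tan^2(55.0) = 2.039607
Compute passive force:
Pp = 0.5 * Kp * gamma * H^2
Pp = 0.5 * 2.039607 * 20.0 * 2.1^2
Pp = 89.95 kN/m


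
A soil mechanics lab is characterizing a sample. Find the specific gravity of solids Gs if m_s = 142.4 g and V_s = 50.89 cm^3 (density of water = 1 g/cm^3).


Result: 2.798

Derivation:
Using Gs = m_s / (V_s * rho_w)
Since rho_w = 1 g/cm^3:
Gs = 142.4 / 50.89
Gs = 2.798


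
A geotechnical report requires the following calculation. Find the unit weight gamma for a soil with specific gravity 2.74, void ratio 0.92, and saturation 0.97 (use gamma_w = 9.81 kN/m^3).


Using gamma = gamma_w * (Gs + S*e) / (1 + e)
Numerator: Gs + S*e = 2.74 + 0.97*0.92 = 3.6324
Denominator: 1 + e = 1 + 0.92 = 1.92
gamma = 9.81 * 3.6324 / 1.92
gamma = 18.559 kN/m^3


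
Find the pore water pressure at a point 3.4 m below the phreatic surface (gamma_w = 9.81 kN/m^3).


Result: 33.35 kPa

Derivation:
Using u = gamma_w * h_w
u = 9.81 * 3.4
u = 33.35 kPa


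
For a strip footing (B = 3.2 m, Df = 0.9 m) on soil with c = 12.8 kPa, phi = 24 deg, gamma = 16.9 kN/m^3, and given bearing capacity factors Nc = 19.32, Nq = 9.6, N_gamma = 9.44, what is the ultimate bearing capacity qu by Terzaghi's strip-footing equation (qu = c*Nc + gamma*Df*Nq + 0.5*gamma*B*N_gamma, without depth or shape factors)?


Result: 648.57 kPa

Derivation:
Compute qu = c*Nc + gamma*Df*Nq + 0.5*gamma*B*N_gamma
Term 1: 12.8 * 19.32 = 247.296
Term 2: 16.9 * 0.9 * 9.6 = 146.016
Term 3: 0.5 * 16.9 * 3.2 * 9.44 = 255.2576
qu = 247.296 + 146.016 + 255.2576
qu = 648.57 kPa


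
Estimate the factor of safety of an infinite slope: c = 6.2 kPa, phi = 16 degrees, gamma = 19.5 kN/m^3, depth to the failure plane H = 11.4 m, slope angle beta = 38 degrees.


Result: 0.425

Derivation:
Using Fs = c / (gamma*H*sin(beta)*cos(beta)) + tan(phi)/tan(beta)
Cohesion contribution = 6.2 / (19.5*11.4*sin(38)*cos(38))
Cohesion contribution = 0.0574881
Friction contribution = tan(16)/tan(38) = 0.367017
Fs = 0.0574881 + 0.367017
Fs = 0.425


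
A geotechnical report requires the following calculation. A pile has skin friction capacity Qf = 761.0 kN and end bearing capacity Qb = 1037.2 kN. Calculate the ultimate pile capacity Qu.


Result: 1798.2 kN

Derivation:
Using Qu = Qf + Qb
Qu = 761.0 + 1037.2
Qu = 1798.2 kN


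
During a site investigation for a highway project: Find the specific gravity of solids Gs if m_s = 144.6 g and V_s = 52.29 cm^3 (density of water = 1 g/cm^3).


Using Gs = m_s / (V_s * rho_w)
Since rho_w = 1 g/cm^3:
Gs = 144.6 / 52.29
Gs = 2.765


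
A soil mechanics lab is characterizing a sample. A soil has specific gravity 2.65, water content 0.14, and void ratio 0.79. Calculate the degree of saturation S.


Using S = Gs * w / e
S = 2.65 * 0.14 / 0.79
S = 0.4696


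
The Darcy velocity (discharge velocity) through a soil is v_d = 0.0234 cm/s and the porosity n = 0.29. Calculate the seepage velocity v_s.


Result: 0.08069 cm/s

Derivation:
Using v_s = v_d / n
v_s = 0.0234 / 0.29
v_s = 0.08069 cm/s


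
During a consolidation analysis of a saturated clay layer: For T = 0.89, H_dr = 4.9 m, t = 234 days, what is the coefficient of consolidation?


Result: 0.09132 m^2/day

Derivation:
Using cv = T * H_dr^2 / t
H_dr^2 = 4.9^2 = 24.01
cv = 0.89 * 24.01 / 234
cv = 0.09132 m^2/day


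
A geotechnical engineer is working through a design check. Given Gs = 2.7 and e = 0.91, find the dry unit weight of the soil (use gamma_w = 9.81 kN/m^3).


Result: 13.868 kN/m^3

Derivation:
Using gamma_d = Gs * gamma_w / (1 + e)
gamma_d = 2.7 * 9.81 / (1 + 0.91)
gamma_d = 2.7 * 9.81 / 1.91
gamma_d = 13.868 kN/m^3


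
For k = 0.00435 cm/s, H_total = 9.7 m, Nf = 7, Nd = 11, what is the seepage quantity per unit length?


Convert k to m/s for unit consistency with H:
k = 0.00435 cm/s = 0.00435 / 100 m/s = 4.35e-05 m/s
Using q = k * H * Nf / Nd
Nf / Nd = 7 / 11 = 0.6364
q = 4.35e-05 * 9.7 * 0.6364
q = 0.0002685 m^3/s per m


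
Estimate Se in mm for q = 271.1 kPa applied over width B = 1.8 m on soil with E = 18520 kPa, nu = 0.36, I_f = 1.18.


Using Se = q * B * (1 - nu^2) * I_f / E
1 - nu^2 = 1 - 0.36^2 = 0.8704
Se = 271.1 * 1.8 * 0.8704 * 1.18 / 18520
Se = 0.027062 m
Convert to mm: Se = 0.027062 * 1000 = 27.062 mm


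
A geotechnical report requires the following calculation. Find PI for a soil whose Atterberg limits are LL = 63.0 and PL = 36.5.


Result: 26.5

Derivation:
Using PI = LL - PL
PI = 63.0 - 36.5
PI = 26.5


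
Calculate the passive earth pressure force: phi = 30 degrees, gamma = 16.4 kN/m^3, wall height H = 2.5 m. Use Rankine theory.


Compute passive earth pressure coefficient:
Kp = tan^2(45 + phi/2) = tan^2(60.0) = 3
Compute passive force:
Pp = 0.5 * Kp * gamma * H^2
Pp = 0.5 * 3 * 16.4 * 2.5^2
Pp = 153.75 kN/m


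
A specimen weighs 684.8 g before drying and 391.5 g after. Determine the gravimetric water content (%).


Result: 74.92 %

Derivation:
Using w = (m_wet - m_dry) / m_dry * 100
m_wet - m_dry = 684.8 - 391.5 = 293.3 g
w = 293.3 / 391.5 * 100
w = 74.92 %


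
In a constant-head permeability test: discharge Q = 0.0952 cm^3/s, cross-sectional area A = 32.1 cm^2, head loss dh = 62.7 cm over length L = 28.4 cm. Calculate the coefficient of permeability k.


Result: 0.001343 cm/s

Derivation:
Compute hydraulic gradient:
i = dh / L = 62.7 / 28.4 = 2.20775
Then apply Darcy's law:
k = Q / (A * i)
k = 0.0952 / (32.1 * 2.20775)
k = 0.0952 / 70.8687
k = 0.001343 cm/s


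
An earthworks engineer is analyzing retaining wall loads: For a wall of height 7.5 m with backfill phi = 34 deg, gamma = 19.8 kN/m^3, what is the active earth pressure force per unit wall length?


Compute active earth pressure coefficient:
Ka = tan^2(45 - phi/2) = tan^2(28.0) = 0.282715
Compute active force:
Pa = 0.5 * Ka * gamma * H^2
Pa = 0.5 * 0.282715 * 19.8 * 7.5^2
Pa = 157.44 kN/m


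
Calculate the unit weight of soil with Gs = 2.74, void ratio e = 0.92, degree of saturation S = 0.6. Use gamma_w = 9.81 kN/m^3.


Result: 16.82 kN/m^3

Derivation:
Using gamma = gamma_w * (Gs + S*e) / (1 + e)
Numerator: Gs + S*e = 2.74 + 0.6*0.92 = 3.292
Denominator: 1 + e = 1 + 0.92 = 1.92
gamma = 9.81 * 3.292 / 1.92
gamma = 16.82 kN/m^3


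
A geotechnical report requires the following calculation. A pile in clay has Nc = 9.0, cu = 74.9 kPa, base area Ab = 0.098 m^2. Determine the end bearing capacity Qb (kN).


Using Qb = Nc * cu * Ab
Qb = 9.0 * 74.9 * 0.098
Qb = 66.06 kN


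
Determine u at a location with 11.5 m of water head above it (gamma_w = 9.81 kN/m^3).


Using u = gamma_w * h_w
u = 9.81 * 11.5
u = 112.82 kPa


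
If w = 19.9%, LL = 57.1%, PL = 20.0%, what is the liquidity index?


Result: -0.003

Derivation:
First compute the plasticity index:
PI = LL - PL = 57.1 - 20.0 = 37.1
Then compute the liquidity index:
LI = (w - PL) / PI
LI = (19.9 - 20.0) / 37.1
LI = -0.003


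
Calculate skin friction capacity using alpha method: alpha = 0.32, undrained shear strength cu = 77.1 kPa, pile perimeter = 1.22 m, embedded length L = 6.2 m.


Result: 186.62 kN

Derivation:
Using Qs = alpha * cu * perimeter * L
Qs = 0.32 * 77.1 * 1.22 * 6.2
Qs = 186.62 kN


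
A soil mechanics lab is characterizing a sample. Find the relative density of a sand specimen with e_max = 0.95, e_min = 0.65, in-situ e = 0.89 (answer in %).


Using Dr = (e_max - e) / (e_max - e_min) * 100
e_max - e = 0.95 - 0.89 = 0.06
e_max - e_min = 0.95 - 0.65 = 0.3
Dr = 0.06 / 0.3 * 100
Dr = 20.0 %


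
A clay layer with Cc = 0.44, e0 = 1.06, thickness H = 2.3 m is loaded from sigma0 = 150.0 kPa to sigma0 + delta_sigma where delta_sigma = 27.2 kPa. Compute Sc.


Result: 0.0356 m

Derivation:
Using Sc = Cc * H / (1 + e0) * log10((sigma0 + delta_sigma) / sigma0)
Stress ratio = (150.0 + 27.2) / 150.0 = 1.18133
log10(1.18133) = 0.0723725
Cc * H / (1 + e0) = 0.44 * 2.3 / (1 + 1.06) = 0.491262
Sc = 0.491262 * 0.0723725
Sc = 0.0356 m


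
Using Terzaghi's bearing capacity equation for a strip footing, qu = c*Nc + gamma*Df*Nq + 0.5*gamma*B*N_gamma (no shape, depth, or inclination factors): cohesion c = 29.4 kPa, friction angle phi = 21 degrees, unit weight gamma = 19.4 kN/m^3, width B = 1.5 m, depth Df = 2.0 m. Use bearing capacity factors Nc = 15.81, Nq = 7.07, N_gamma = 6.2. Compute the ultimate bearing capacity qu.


Compute qu = c*Nc + gamma*Df*Nq + 0.5*gamma*B*N_gamma
Term 1: 29.4 * 15.81 = 464.814
Term 2: 19.4 * 2.0 * 7.07 = 274.316
Term 3: 0.5 * 19.4 * 1.5 * 6.2 = 90.21
qu = 464.814 + 274.316 + 90.21
qu = 829.34 kPa


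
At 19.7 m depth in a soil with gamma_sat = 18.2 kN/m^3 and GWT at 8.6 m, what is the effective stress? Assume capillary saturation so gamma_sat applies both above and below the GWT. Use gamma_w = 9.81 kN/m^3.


Result: 249.65 kPa

Derivation:
Total stress = gamma_sat * depth
sigma = 18.2 * 19.7 = 358.54 kPa
Pore water pressure u = gamma_w * (depth - d_wt)
u = 9.81 * (19.7 - 8.6) = 108.891 kPa
Effective stress = sigma - u
sigma' = 358.54 - 108.891 = 249.65 kPa


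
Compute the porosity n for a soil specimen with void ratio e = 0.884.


Using the relation n = e / (1 + e)
n = 0.884 / (1 + 0.884)
n = 0.884 / 1.884
n = 0.4692


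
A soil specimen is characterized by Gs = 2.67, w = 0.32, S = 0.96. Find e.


Using the relation e = Gs * w / S
e = 2.67 * 0.32 / 0.96
e = 0.89


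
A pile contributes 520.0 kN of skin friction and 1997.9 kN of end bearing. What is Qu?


Using Qu = Qf + Qb
Qu = 520.0 + 1997.9
Qu = 2517.9 kN


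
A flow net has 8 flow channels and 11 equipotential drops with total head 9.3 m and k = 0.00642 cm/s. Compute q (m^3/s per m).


Convert k to m/s for unit consistency with H:
k = 0.00642 cm/s = 0.00642 / 100 m/s = 6.42e-05 m/s
Using q = k * H * Nf / Nd
Nf / Nd = 8 / 11 = 0.7273
q = 6.42e-05 * 9.3 * 0.7273
q = 0.0004342 m^3/s per m


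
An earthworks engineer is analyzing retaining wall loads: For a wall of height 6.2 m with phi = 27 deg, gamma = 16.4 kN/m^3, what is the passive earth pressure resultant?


Result: 839.38 kN/m

Derivation:
Compute passive earth pressure coefficient:
Kp = tan^2(45 + phi/2) = tan^2(58.5) = 2.66294
Compute passive force:
Pp = 0.5 * Kp * gamma * H^2
Pp = 0.5 * 2.66294 * 16.4 * 6.2^2
Pp = 839.38 kN/m


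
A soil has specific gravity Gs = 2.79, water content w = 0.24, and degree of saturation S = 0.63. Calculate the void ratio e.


Result: 1.0629

Derivation:
Using the relation e = Gs * w / S
e = 2.79 * 0.24 / 0.63
e = 1.0629


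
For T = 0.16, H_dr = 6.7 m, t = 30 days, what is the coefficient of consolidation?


Using cv = T * H_dr^2 / t
H_dr^2 = 6.7^2 = 44.89
cv = 0.16 * 44.89 / 30
cv = 0.23941 m^2/day


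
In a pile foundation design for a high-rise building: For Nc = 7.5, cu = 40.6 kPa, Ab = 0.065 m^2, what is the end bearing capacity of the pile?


Using Qb = Nc * cu * Ab
Qb = 7.5 * 40.6 * 0.065
Qb = 19.79 kN


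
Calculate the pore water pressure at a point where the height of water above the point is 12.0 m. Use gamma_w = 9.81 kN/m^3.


Using u = gamma_w * h_w
u = 9.81 * 12.0
u = 117.72 kPa


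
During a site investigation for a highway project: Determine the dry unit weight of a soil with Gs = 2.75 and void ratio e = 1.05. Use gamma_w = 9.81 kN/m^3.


Result: 13.16 kN/m^3

Derivation:
Using gamma_d = Gs * gamma_w / (1 + e)
gamma_d = 2.75 * 9.81 / (1 + 1.05)
gamma_d = 2.75 * 9.81 / 2.05
gamma_d = 13.16 kN/m^3


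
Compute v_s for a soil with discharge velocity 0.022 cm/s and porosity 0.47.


Using v_s = v_d / n
v_s = 0.022 / 0.47
v_s = 0.04681 cm/s


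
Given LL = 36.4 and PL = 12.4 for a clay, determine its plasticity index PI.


Using PI = LL - PL
PI = 36.4 - 12.4
PI = 24.0


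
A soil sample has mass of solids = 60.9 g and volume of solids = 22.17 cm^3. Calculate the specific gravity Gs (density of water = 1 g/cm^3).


Using Gs = m_s / (V_s * rho_w)
Since rho_w = 1 g/cm^3:
Gs = 60.9 / 22.17
Gs = 2.747


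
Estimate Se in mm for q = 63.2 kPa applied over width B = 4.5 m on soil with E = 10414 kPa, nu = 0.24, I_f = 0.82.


Using Se = q * B * (1 - nu^2) * I_f / E
1 - nu^2 = 1 - 0.24^2 = 0.9424
Se = 63.2 * 4.5 * 0.9424 * 0.82 / 10414
Se = 0.021104 m
Convert to mm: Se = 0.021104 * 1000 = 21.104 mm


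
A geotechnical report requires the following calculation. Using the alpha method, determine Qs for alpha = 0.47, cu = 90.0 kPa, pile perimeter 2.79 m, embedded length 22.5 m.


Result: 2655.38 kN

Derivation:
Using Qs = alpha * cu * perimeter * L
Qs = 0.47 * 90.0 * 2.79 * 22.5
Qs = 2655.38 kN


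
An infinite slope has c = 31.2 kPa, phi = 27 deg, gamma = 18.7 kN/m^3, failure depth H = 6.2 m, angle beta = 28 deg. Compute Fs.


Using Fs = c / (gamma*H*sin(beta)*cos(beta)) + tan(phi)/tan(beta)
Cohesion contribution = 31.2 / (18.7*6.2*sin(28)*cos(28))
Cohesion contribution = 0.649198
Friction contribution = tan(27)/tan(28) = 0.958278
Fs = 0.649198 + 0.958278
Fs = 1.607


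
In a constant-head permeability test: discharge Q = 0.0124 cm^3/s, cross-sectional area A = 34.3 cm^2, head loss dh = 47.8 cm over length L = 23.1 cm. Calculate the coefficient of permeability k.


Compute hydraulic gradient:
i = dh / L = 47.8 / 23.1 = 2.06926
Then apply Darcy's law:
k = Q / (A * i)
k = 0.0124 / (34.3 * 2.06926)
k = 0.0124 / 70.9758
k = 0.000175 cm/s


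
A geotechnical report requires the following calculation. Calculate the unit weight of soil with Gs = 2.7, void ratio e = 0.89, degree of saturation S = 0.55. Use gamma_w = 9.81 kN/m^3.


Using gamma = gamma_w * (Gs + S*e) / (1 + e)
Numerator: Gs + S*e = 2.7 + 0.55*0.89 = 3.1895
Denominator: 1 + e = 1 + 0.89 = 1.89
gamma = 9.81 * 3.1895 / 1.89
gamma = 16.555 kN/m^3


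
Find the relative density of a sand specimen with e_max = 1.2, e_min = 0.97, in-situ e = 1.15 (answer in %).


Result: 21.74 %

Derivation:
Using Dr = (e_max - e) / (e_max - e_min) * 100
e_max - e = 1.2 - 1.15 = 0.05
e_max - e_min = 1.2 - 0.97 = 0.23
Dr = 0.05 / 0.23 * 100
Dr = 21.74 %


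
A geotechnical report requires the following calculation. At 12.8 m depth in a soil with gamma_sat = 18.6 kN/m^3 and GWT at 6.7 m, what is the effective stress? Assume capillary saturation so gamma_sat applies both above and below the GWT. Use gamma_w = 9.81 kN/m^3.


Total stress = gamma_sat * depth
sigma = 18.6 * 12.8 = 238.08 kPa
Pore water pressure u = gamma_w * (depth - d_wt)
u = 9.81 * (12.8 - 6.7) = 59.841 kPa
Effective stress = sigma - u
sigma' = 238.08 - 59.841 = 178.24 kPa


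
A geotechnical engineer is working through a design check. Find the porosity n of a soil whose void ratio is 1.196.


Result: 0.5446

Derivation:
Using the relation n = e / (1 + e)
n = 1.196 / (1 + 1.196)
n = 1.196 / 2.196
n = 0.5446


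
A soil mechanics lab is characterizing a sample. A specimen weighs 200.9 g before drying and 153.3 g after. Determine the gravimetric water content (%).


Using w = (m_wet - m_dry) / m_dry * 100
m_wet - m_dry = 200.9 - 153.3 = 47.6 g
w = 47.6 / 153.3 * 100
w = 31.05 %


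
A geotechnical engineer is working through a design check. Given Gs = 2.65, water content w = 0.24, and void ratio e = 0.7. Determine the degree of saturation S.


Using S = Gs * w / e
S = 2.65 * 0.24 / 0.7
S = 0.9086


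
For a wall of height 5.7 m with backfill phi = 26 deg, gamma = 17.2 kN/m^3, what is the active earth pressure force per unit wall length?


Result: 109.1 kN/m

Derivation:
Compute active earth pressure coefficient:
Ka = tan^2(45 - phi/2) = tan^2(32.0) = 0.390462
Compute active force:
Pa = 0.5 * Ka * gamma * H^2
Pa = 0.5 * 0.390462 * 17.2 * 5.7^2
Pa = 109.1 kN/m


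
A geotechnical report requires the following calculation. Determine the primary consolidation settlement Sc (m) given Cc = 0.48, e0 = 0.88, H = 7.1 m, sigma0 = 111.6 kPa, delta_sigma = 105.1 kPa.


Using Sc = Cc * H / (1 + e0) * log10((sigma0 + delta_sigma) / sigma0)
Stress ratio = (111.6 + 105.1) / 111.6 = 1.94176
log10(1.94176) = 0.288195
Cc * H / (1 + e0) = 0.48 * 7.1 / (1 + 0.88) = 1.81277
Sc = 1.81277 * 0.288195
Sc = 0.5224 m


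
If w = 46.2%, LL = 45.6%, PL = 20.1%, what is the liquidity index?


First compute the plasticity index:
PI = LL - PL = 45.6 - 20.1 = 25.5
Then compute the liquidity index:
LI = (w - PL) / PI
LI = (46.2 - 20.1) / 25.5
LI = 1.024


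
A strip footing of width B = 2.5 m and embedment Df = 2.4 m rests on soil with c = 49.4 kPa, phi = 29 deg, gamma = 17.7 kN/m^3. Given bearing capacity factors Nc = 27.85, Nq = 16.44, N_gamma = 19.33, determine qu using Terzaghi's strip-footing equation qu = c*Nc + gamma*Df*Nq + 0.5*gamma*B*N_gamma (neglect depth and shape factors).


Compute qu = c*Nc + gamma*Df*Nq + 0.5*gamma*B*N_gamma
Term 1: 49.4 * 27.85 = 1375.79
Term 2: 17.7 * 2.4 * 16.44 = 698.3712
Term 3: 0.5 * 17.7 * 2.5 * 19.33 = 427.67625
qu = 1375.79 + 698.3712 + 427.67625
qu = 2501.84 kPa


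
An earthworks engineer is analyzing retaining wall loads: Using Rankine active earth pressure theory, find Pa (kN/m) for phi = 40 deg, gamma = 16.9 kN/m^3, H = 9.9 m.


Compute active earth pressure coefficient:
Ka = tan^2(45 - phi/2) = tan^2(25.0) = 0.217443
Compute active force:
Pa = 0.5 * Ka * gamma * H^2
Pa = 0.5 * 0.217443 * 16.9 * 9.9^2
Pa = 180.08 kN/m


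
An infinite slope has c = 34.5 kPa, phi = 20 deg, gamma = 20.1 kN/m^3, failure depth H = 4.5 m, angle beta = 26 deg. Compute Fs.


Result: 1.714

Derivation:
Using Fs = c / (gamma*H*sin(beta)*cos(beta)) + tan(phi)/tan(beta)
Cohesion contribution = 34.5 / (20.1*4.5*sin(26)*cos(26))
Cohesion contribution = 0.968074
Friction contribution = tan(20)/tan(26) = 0.74625
Fs = 0.968074 + 0.74625
Fs = 1.714


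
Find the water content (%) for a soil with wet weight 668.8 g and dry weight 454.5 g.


Result: 47.15 %

Derivation:
Using w = (m_wet - m_dry) / m_dry * 100
m_wet - m_dry = 668.8 - 454.5 = 214.3 g
w = 214.3 / 454.5 * 100
w = 47.15 %


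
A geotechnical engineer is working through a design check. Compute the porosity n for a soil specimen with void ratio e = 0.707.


Result: 0.4142

Derivation:
Using the relation n = e / (1 + e)
n = 0.707 / (1 + 0.707)
n = 0.707 / 1.707
n = 0.4142


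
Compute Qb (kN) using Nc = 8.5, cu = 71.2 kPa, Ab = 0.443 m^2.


Using Qb = Nc * cu * Ab
Qb = 8.5 * 71.2 * 0.443
Qb = 268.1 kN


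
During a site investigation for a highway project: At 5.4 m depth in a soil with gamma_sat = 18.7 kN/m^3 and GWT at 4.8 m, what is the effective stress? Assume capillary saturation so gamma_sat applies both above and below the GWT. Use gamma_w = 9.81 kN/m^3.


Total stress = gamma_sat * depth
sigma = 18.7 * 5.4 = 100.98 kPa
Pore water pressure u = gamma_w * (depth - d_wt)
u = 9.81 * (5.4 - 4.8) = 5.886 kPa
Effective stress = sigma - u
sigma' = 100.98 - 5.886 = 95.09 kPa


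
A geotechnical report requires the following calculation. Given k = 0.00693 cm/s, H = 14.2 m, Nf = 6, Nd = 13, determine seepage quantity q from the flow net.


Result: 0.0004542 m^3/s per m

Derivation:
Convert k to m/s for unit consistency with H:
k = 0.00693 cm/s = 0.00693 / 100 m/s = 6.93e-05 m/s
Using q = k * H * Nf / Nd
Nf / Nd = 6 / 13 = 0.4615
q = 6.93e-05 * 14.2 * 0.4615
q = 0.0004542 m^3/s per m


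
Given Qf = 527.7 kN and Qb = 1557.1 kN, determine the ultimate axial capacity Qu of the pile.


Using Qu = Qf + Qb
Qu = 527.7 + 1557.1
Qu = 2084.8 kN


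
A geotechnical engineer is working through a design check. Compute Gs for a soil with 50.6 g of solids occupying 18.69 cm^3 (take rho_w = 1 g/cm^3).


Result: 2.707

Derivation:
Using Gs = m_s / (V_s * rho_w)
Since rho_w = 1 g/cm^3:
Gs = 50.6 / 18.69
Gs = 2.707


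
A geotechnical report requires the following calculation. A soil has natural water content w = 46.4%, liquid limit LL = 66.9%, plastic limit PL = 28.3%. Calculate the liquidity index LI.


Result: 0.469

Derivation:
First compute the plasticity index:
PI = LL - PL = 66.9 - 28.3 = 38.6
Then compute the liquidity index:
LI = (w - PL) / PI
LI = (46.4 - 28.3) / 38.6
LI = 0.469


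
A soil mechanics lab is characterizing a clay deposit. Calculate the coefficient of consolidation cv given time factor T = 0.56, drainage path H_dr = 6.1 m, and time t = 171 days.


Using cv = T * H_dr^2 / t
H_dr^2 = 6.1^2 = 37.21
cv = 0.56 * 37.21 / 171
cv = 0.12186 m^2/day


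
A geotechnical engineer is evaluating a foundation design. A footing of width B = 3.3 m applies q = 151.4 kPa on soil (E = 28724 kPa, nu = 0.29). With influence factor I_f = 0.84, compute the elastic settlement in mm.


Result: 13.382 mm

Derivation:
Using Se = q * B * (1 - nu^2) * I_f / E
1 - nu^2 = 1 - 0.29^2 = 0.9159
Se = 151.4 * 3.3 * 0.9159 * 0.84 / 28724
Se = 0.013382 m
Convert to mm: Se = 0.013382 * 1000 = 13.382 mm


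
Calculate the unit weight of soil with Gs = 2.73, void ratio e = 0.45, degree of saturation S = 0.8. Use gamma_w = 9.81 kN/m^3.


Result: 20.905 kN/m^3

Derivation:
Using gamma = gamma_w * (Gs + S*e) / (1 + e)
Numerator: Gs + S*e = 2.73 + 0.8*0.45 = 3.09
Denominator: 1 + e = 1 + 0.45 = 1.45
gamma = 9.81 * 3.09 / 1.45
gamma = 20.905 kN/m^3


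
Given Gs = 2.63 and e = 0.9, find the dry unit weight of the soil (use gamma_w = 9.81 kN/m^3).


Using gamma_d = Gs * gamma_w / (1 + e)
gamma_d = 2.63 * 9.81 / (1 + 0.9)
gamma_d = 2.63 * 9.81 / 1.9
gamma_d = 13.579 kN/m^3


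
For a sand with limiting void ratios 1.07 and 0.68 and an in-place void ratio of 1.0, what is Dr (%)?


Using Dr = (e_max - e) / (e_max - e_min) * 100
e_max - e = 1.07 - 1.0 = 0.07
e_max - e_min = 1.07 - 0.68 = 0.39
Dr = 0.07 / 0.39 * 100
Dr = 17.95 %


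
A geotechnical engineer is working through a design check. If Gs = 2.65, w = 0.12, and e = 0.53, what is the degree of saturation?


Using S = Gs * w / e
S = 2.65 * 0.12 / 0.53
S = 0.6


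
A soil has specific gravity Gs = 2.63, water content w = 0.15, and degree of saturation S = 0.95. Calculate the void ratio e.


Using the relation e = Gs * w / S
e = 2.63 * 0.15 / 0.95
e = 0.4153


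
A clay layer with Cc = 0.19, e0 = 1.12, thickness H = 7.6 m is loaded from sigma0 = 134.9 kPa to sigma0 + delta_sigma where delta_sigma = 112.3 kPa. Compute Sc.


Using Sc = Cc * H / (1 + e0) * log10((sigma0 + delta_sigma) / sigma0)
Stress ratio = (134.9 + 112.3) / 134.9 = 1.83247
log10(1.83247) = 0.263037
Cc * H / (1 + e0) = 0.19 * 7.6 / (1 + 1.12) = 0.681132
Sc = 0.681132 * 0.263037
Sc = 0.1792 m
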